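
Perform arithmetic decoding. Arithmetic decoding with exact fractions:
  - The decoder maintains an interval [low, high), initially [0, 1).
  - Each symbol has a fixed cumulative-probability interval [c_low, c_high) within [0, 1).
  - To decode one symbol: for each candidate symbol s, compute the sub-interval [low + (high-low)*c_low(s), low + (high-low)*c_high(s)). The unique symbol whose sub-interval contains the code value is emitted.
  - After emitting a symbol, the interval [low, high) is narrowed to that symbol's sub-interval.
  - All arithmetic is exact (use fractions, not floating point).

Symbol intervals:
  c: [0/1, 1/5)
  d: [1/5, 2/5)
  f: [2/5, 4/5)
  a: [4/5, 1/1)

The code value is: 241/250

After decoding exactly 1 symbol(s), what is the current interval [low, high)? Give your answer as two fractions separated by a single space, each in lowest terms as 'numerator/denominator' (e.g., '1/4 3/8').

Answer: 4/5 1/1

Derivation:
Step 1: interval [0/1, 1/1), width = 1/1 - 0/1 = 1/1
  'c': [0/1 + 1/1*0/1, 0/1 + 1/1*1/5) = [0/1, 1/5)
  'd': [0/1 + 1/1*1/5, 0/1 + 1/1*2/5) = [1/5, 2/5)
  'f': [0/1 + 1/1*2/5, 0/1 + 1/1*4/5) = [2/5, 4/5)
  'a': [0/1 + 1/1*4/5, 0/1 + 1/1*1/1) = [4/5, 1/1) <- contains code 241/250
  emit 'a', narrow to [4/5, 1/1)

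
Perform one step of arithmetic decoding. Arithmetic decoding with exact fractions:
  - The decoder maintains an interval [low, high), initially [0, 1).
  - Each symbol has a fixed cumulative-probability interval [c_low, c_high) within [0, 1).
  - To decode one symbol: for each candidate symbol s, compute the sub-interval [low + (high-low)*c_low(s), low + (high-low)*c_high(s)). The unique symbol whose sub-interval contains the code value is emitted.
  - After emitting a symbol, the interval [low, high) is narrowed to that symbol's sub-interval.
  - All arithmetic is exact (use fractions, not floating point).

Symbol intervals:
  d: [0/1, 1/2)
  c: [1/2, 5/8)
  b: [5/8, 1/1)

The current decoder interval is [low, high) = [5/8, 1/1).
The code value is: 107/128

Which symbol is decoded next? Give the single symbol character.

Answer: c

Derivation:
Interval width = high − low = 1/1 − 5/8 = 3/8
Scaled code = (code − low) / width = (107/128 − 5/8) / 3/8 = 9/16
  d: [0/1, 1/2) 
  c: [1/2, 5/8) ← scaled code falls here ✓
  b: [5/8, 1/1) 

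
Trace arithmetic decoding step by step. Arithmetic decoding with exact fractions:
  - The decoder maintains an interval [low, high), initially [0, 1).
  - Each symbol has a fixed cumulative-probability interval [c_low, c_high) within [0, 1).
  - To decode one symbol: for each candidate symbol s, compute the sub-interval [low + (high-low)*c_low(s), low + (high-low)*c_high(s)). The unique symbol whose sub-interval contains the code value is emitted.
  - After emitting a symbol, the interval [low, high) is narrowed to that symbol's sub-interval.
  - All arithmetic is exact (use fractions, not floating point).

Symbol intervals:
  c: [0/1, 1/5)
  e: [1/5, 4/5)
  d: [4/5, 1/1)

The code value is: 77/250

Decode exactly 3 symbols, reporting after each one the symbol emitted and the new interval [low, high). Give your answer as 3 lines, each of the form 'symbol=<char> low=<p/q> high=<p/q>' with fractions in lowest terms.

Step 1: interval [0/1, 1/1), width = 1/1 - 0/1 = 1/1
  'c': [0/1 + 1/1*0/1, 0/1 + 1/1*1/5) = [0/1, 1/5)
  'e': [0/1 + 1/1*1/5, 0/1 + 1/1*4/5) = [1/5, 4/5) <- contains code 77/250
  'd': [0/1 + 1/1*4/5, 0/1 + 1/1*1/1) = [4/5, 1/1)
  emit 'e', narrow to [1/5, 4/5)
Step 2: interval [1/5, 4/5), width = 4/5 - 1/5 = 3/5
  'c': [1/5 + 3/5*0/1, 1/5 + 3/5*1/5) = [1/5, 8/25) <- contains code 77/250
  'e': [1/5 + 3/5*1/5, 1/5 + 3/5*4/5) = [8/25, 17/25)
  'd': [1/5 + 3/5*4/5, 1/5 + 3/5*1/1) = [17/25, 4/5)
  emit 'c', narrow to [1/5, 8/25)
Step 3: interval [1/5, 8/25), width = 8/25 - 1/5 = 3/25
  'c': [1/5 + 3/25*0/1, 1/5 + 3/25*1/5) = [1/5, 28/125)
  'e': [1/5 + 3/25*1/5, 1/5 + 3/25*4/5) = [28/125, 37/125)
  'd': [1/5 + 3/25*4/5, 1/5 + 3/25*1/1) = [37/125, 8/25) <- contains code 77/250
  emit 'd', narrow to [37/125, 8/25)

Answer: symbol=e low=1/5 high=4/5
symbol=c low=1/5 high=8/25
symbol=d low=37/125 high=8/25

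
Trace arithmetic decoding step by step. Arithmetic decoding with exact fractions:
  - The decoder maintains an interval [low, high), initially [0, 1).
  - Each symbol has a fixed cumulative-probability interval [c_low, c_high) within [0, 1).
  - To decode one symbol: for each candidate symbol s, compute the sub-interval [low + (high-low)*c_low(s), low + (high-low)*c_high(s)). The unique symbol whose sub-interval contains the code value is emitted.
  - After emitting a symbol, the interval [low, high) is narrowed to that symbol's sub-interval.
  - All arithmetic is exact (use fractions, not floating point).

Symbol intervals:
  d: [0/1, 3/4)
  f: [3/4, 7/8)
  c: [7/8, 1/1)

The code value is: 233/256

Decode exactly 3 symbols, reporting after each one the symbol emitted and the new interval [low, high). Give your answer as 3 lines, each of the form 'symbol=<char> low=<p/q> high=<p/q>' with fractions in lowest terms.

Step 1: interval [0/1, 1/1), width = 1/1 - 0/1 = 1/1
  'd': [0/1 + 1/1*0/1, 0/1 + 1/1*3/4) = [0/1, 3/4)
  'f': [0/1 + 1/1*3/4, 0/1 + 1/1*7/8) = [3/4, 7/8)
  'c': [0/1 + 1/1*7/8, 0/1 + 1/1*1/1) = [7/8, 1/1) <- contains code 233/256
  emit 'c', narrow to [7/8, 1/1)
Step 2: interval [7/8, 1/1), width = 1/1 - 7/8 = 1/8
  'd': [7/8 + 1/8*0/1, 7/8 + 1/8*3/4) = [7/8, 31/32) <- contains code 233/256
  'f': [7/8 + 1/8*3/4, 7/8 + 1/8*7/8) = [31/32, 63/64)
  'c': [7/8 + 1/8*7/8, 7/8 + 1/8*1/1) = [63/64, 1/1)
  emit 'd', narrow to [7/8, 31/32)
Step 3: interval [7/8, 31/32), width = 31/32 - 7/8 = 3/32
  'd': [7/8 + 3/32*0/1, 7/8 + 3/32*3/4) = [7/8, 121/128) <- contains code 233/256
  'f': [7/8 + 3/32*3/4, 7/8 + 3/32*7/8) = [121/128, 245/256)
  'c': [7/8 + 3/32*7/8, 7/8 + 3/32*1/1) = [245/256, 31/32)
  emit 'd', narrow to [7/8, 121/128)

Answer: symbol=c low=7/8 high=1/1
symbol=d low=7/8 high=31/32
symbol=d low=7/8 high=121/128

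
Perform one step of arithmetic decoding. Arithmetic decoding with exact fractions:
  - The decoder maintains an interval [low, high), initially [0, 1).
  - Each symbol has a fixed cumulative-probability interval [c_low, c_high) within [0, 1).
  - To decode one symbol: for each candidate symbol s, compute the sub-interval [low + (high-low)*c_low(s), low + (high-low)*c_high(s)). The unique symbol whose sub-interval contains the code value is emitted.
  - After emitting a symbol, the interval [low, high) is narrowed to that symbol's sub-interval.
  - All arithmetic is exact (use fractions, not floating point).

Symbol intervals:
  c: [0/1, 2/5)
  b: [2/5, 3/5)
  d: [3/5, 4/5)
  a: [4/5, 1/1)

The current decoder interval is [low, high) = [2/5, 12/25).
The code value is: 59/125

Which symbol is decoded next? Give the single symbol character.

Answer: a

Derivation:
Interval width = high − low = 12/25 − 2/5 = 2/25
Scaled code = (code − low) / width = (59/125 − 2/5) / 2/25 = 9/10
  c: [0/1, 2/5) 
  b: [2/5, 3/5) 
  d: [3/5, 4/5) 
  a: [4/5, 1/1) ← scaled code falls here ✓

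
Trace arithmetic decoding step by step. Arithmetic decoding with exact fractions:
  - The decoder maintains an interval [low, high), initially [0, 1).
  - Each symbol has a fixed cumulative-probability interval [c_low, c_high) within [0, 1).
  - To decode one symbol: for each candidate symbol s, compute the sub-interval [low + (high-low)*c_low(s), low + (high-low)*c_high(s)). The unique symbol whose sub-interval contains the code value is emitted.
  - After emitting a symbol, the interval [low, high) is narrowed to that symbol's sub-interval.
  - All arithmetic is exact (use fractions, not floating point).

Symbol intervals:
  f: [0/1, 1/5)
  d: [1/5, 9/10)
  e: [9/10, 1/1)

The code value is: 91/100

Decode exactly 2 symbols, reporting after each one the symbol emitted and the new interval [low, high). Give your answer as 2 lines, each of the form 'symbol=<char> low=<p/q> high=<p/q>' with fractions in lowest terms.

Step 1: interval [0/1, 1/1), width = 1/1 - 0/1 = 1/1
  'f': [0/1 + 1/1*0/1, 0/1 + 1/1*1/5) = [0/1, 1/5)
  'd': [0/1 + 1/1*1/5, 0/1 + 1/1*9/10) = [1/5, 9/10)
  'e': [0/1 + 1/1*9/10, 0/1 + 1/1*1/1) = [9/10, 1/1) <- contains code 91/100
  emit 'e', narrow to [9/10, 1/1)
Step 2: interval [9/10, 1/1), width = 1/1 - 9/10 = 1/10
  'f': [9/10 + 1/10*0/1, 9/10 + 1/10*1/5) = [9/10, 23/25) <- contains code 91/100
  'd': [9/10 + 1/10*1/5, 9/10 + 1/10*9/10) = [23/25, 99/100)
  'e': [9/10 + 1/10*9/10, 9/10 + 1/10*1/1) = [99/100, 1/1)
  emit 'f', narrow to [9/10, 23/25)

Answer: symbol=e low=9/10 high=1/1
symbol=f low=9/10 high=23/25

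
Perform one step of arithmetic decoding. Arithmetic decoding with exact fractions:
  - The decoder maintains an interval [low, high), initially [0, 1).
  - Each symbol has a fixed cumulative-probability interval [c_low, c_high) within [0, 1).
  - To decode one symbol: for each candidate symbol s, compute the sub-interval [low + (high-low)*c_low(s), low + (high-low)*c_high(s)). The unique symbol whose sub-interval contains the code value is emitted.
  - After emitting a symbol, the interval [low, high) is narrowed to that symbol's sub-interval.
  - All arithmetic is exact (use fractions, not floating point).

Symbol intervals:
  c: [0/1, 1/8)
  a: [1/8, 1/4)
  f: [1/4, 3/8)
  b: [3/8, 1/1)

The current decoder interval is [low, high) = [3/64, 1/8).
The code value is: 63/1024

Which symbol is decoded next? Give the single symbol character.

Interval width = high − low = 1/8 − 3/64 = 5/64
Scaled code = (code − low) / width = (63/1024 − 3/64) / 5/64 = 3/16
  c: [0/1, 1/8) 
  a: [1/8, 1/4) ← scaled code falls here ✓
  f: [1/4, 3/8) 
  b: [3/8, 1/1) 

Answer: a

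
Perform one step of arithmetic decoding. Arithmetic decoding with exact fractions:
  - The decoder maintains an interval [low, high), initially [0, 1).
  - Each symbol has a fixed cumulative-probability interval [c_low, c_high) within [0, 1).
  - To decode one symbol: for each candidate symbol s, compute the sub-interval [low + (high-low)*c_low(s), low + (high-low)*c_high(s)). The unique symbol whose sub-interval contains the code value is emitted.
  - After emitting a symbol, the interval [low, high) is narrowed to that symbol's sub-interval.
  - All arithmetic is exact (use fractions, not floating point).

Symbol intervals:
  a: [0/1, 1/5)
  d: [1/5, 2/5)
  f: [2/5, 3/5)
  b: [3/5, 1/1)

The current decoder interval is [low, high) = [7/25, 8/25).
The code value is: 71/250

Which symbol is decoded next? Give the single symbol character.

Interval width = high − low = 8/25 − 7/25 = 1/25
Scaled code = (code − low) / width = (71/250 − 7/25) / 1/25 = 1/10
  a: [0/1, 1/5) ← scaled code falls here ✓
  d: [1/5, 2/5) 
  f: [2/5, 3/5) 
  b: [3/5, 1/1) 

Answer: a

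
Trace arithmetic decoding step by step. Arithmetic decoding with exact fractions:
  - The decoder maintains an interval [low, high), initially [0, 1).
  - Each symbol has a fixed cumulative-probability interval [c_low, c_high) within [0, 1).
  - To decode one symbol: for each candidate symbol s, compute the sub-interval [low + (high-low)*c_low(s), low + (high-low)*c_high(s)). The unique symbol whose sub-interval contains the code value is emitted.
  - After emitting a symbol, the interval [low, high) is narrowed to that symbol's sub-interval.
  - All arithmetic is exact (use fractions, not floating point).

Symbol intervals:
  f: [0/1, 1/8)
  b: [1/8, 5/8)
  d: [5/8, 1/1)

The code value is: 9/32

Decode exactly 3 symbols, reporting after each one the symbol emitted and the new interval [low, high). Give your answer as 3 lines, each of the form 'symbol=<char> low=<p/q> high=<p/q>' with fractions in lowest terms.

Step 1: interval [0/1, 1/1), width = 1/1 - 0/1 = 1/1
  'f': [0/1 + 1/1*0/1, 0/1 + 1/1*1/8) = [0/1, 1/8)
  'b': [0/1 + 1/1*1/8, 0/1 + 1/1*5/8) = [1/8, 5/8) <- contains code 9/32
  'd': [0/1 + 1/1*5/8, 0/1 + 1/1*1/1) = [5/8, 1/1)
  emit 'b', narrow to [1/8, 5/8)
Step 2: interval [1/8, 5/8), width = 5/8 - 1/8 = 1/2
  'f': [1/8 + 1/2*0/1, 1/8 + 1/2*1/8) = [1/8, 3/16)
  'b': [1/8 + 1/2*1/8, 1/8 + 1/2*5/8) = [3/16, 7/16) <- contains code 9/32
  'd': [1/8 + 1/2*5/8, 1/8 + 1/2*1/1) = [7/16, 5/8)
  emit 'b', narrow to [3/16, 7/16)
Step 3: interval [3/16, 7/16), width = 7/16 - 3/16 = 1/4
  'f': [3/16 + 1/4*0/1, 3/16 + 1/4*1/8) = [3/16, 7/32)
  'b': [3/16 + 1/4*1/8, 3/16 + 1/4*5/8) = [7/32, 11/32) <- contains code 9/32
  'd': [3/16 + 1/4*5/8, 3/16 + 1/4*1/1) = [11/32, 7/16)
  emit 'b', narrow to [7/32, 11/32)

Answer: symbol=b low=1/8 high=5/8
symbol=b low=3/16 high=7/16
symbol=b low=7/32 high=11/32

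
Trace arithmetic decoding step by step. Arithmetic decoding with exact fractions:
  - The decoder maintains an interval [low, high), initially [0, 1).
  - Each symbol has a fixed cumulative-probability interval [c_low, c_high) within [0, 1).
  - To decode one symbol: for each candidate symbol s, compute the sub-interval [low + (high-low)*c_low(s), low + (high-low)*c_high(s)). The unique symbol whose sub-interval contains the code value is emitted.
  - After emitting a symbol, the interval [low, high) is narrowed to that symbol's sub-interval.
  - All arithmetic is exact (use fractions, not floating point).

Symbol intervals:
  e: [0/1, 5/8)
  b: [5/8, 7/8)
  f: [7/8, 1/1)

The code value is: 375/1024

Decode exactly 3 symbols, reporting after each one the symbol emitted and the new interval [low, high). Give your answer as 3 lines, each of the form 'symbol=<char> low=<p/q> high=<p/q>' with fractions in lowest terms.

Step 1: interval [0/1, 1/1), width = 1/1 - 0/1 = 1/1
  'e': [0/1 + 1/1*0/1, 0/1 + 1/1*5/8) = [0/1, 5/8) <- contains code 375/1024
  'b': [0/1 + 1/1*5/8, 0/1 + 1/1*7/8) = [5/8, 7/8)
  'f': [0/1 + 1/1*7/8, 0/1 + 1/1*1/1) = [7/8, 1/1)
  emit 'e', narrow to [0/1, 5/8)
Step 2: interval [0/1, 5/8), width = 5/8 - 0/1 = 5/8
  'e': [0/1 + 5/8*0/1, 0/1 + 5/8*5/8) = [0/1, 25/64) <- contains code 375/1024
  'b': [0/1 + 5/8*5/8, 0/1 + 5/8*7/8) = [25/64, 35/64)
  'f': [0/1 + 5/8*7/8, 0/1 + 5/8*1/1) = [35/64, 5/8)
  emit 'e', narrow to [0/1, 25/64)
Step 3: interval [0/1, 25/64), width = 25/64 - 0/1 = 25/64
  'e': [0/1 + 25/64*0/1, 0/1 + 25/64*5/8) = [0/1, 125/512)
  'b': [0/1 + 25/64*5/8, 0/1 + 25/64*7/8) = [125/512, 175/512)
  'f': [0/1 + 25/64*7/8, 0/1 + 25/64*1/1) = [175/512, 25/64) <- contains code 375/1024
  emit 'f', narrow to [175/512, 25/64)

Answer: symbol=e low=0/1 high=5/8
symbol=e low=0/1 high=25/64
symbol=f low=175/512 high=25/64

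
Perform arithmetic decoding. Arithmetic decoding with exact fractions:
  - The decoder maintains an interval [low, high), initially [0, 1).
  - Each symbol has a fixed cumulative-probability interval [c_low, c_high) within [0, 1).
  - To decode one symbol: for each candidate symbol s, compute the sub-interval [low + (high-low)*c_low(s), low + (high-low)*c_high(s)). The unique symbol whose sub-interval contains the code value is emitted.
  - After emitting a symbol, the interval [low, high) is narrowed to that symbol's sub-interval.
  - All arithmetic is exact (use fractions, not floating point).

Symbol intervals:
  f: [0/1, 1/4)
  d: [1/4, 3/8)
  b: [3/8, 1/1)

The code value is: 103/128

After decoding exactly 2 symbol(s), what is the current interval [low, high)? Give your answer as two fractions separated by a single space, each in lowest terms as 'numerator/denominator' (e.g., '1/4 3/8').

Answer: 39/64 1/1

Derivation:
Step 1: interval [0/1, 1/1), width = 1/1 - 0/1 = 1/1
  'f': [0/1 + 1/1*0/1, 0/1 + 1/1*1/4) = [0/1, 1/4)
  'd': [0/1 + 1/1*1/4, 0/1 + 1/1*3/8) = [1/4, 3/8)
  'b': [0/1 + 1/1*3/8, 0/1 + 1/1*1/1) = [3/8, 1/1) <- contains code 103/128
  emit 'b', narrow to [3/8, 1/1)
Step 2: interval [3/8, 1/1), width = 1/1 - 3/8 = 5/8
  'f': [3/8 + 5/8*0/1, 3/8 + 5/8*1/4) = [3/8, 17/32)
  'd': [3/8 + 5/8*1/4, 3/8 + 5/8*3/8) = [17/32, 39/64)
  'b': [3/8 + 5/8*3/8, 3/8 + 5/8*1/1) = [39/64, 1/1) <- contains code 103/128
  emit 'b', narrow to [39/64, 1/1)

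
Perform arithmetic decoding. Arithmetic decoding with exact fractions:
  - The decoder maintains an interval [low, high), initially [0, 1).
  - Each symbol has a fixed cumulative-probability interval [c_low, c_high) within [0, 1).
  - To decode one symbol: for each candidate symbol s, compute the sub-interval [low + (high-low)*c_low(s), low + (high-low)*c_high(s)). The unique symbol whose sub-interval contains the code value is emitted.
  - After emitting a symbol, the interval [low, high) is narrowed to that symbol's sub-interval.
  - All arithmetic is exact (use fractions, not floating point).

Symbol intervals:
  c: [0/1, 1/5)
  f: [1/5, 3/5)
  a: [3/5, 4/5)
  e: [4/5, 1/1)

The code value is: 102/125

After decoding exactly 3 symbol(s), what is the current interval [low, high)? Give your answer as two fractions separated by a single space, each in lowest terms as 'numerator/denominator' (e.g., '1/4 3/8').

Answer: 101/125 103/125

Derivation:
Step 1: interval [0/1, 1/1), width = 1/1 - 0/1 = 1/1
  'c': [0/1 + 1/1*0/1, 0/1 + 1/1*1/5) = [0/1, 1/5)
  'f': [0/1 + 1/1*1/5, 0/1 + 1/1*3/5) = [1/5, 3/5)
  'a': [0/1 + 1/1*3/5, 0/1 + 1/1*4/5) = [3/5, 4/5)
  'e': [0/1 + 1/1*4/5, 0/1 + 1/1*1/1) = [4/5, 1/1) <- contains code 102/125
  emit 'e', narrow to [4/5, 1/1)
Step 2: interval [4/5, 1/1), width = 1/1 - 4/5 = 1/5
  'c': [4/5 + 1/5*0/1, 4/5 + 1/5*1/5) = [4/5, 21/25) <- contains code 102/125
  'f': [4/5 + 1/5*1/5, 4/5 + 1/5*3/5) = [21/25, 23/25)
  'a': [4/5 + 1/5*3/5, 4/5 + 1/5*4/5) = [23/25, 24/25)
  'e': [4/5 + 1/5*4/5, 4/5 + 1/5*1/1) = [24/25, 1/1)
  emit 'c', narrow to [4/5, 21/25)
Step 3: interval [4/5, 21/25), width = 21/25 - 4/5 = 1/25
  'c': [4/5 + 1/25*0/1, 4/5 + 1/25*1/5) = [4/5, 101/125)
  'f': [4/5 + 1/25*1/5, 4/5 + 1/25*3/5) = [101/125, 103/125) <- contains code 102/125
  'a': [4/5 + 1/25*3/5, 4/5 + 1/25*4/5) = [103/125, 104/125)
  'e': [4/5 + 1/25*4/5, 4/5 + 1/25*1/1) = [104/125, 21/25)
  emit 'f', narrow to [101/125, 103/125)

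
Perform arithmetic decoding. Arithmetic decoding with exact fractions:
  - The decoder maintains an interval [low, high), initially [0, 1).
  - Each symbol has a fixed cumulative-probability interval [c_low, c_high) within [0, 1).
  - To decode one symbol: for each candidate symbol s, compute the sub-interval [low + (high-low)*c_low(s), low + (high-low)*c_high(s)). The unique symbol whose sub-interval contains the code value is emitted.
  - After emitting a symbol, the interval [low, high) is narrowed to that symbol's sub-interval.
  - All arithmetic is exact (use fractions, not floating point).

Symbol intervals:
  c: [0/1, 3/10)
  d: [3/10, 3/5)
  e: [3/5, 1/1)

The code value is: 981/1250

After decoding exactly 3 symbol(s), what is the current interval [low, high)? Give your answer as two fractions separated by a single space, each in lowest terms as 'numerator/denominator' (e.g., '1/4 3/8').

Step 1: interval [0/1, 1/1), width = 1/1 - 0/1 = 1/1
  'c': [0/1 + 1/1*0/1, 0/1 + 1/1*3/10) = [0/1, 3/10)
  'd': [0/1 + 1/1*3/10, 0/1 + 1/1*3/5) = [3/10, 3/5)
  'e': [0/1 + 1/1*3/5, 0/1 + 1/1*1/1) = [3/5, 1/1) <- contains code 981/1250
  emit 'e', narrow to [3/5, 1/1)
Step 2: interval [3/5, 1/1), width = 1/1 - 3/5 = 2/5
  'c': [3/5 + 2/5*0/1, 3/5 + 2/5*3/10) = [3/5, 18/25)
  'd': [3/5 + 2/5*3/10, 3/5 + 2/5*3/5) = [18/25, 21/25) <- contains code 981/1250
  'e': [3/5 + 2/5*3/5, 3/5 + 2/5*1/1) = [21/25, 1/1)
  emit 'd', narrow to [18/25, 21/25)
Step 3: interval [18/25, 21/25), width = 21/25 - 18/25 = 3/25
  'c': [18/25 + 3/25*0/1, 18/25 + 3/25*3/10) = [18/25, 189/250)
  'd': [18/25 + 3/25*3/10, 18/25 + 3/25*3/5) = [189/250, 99/125) <- contains code 981/1250
  'e': [18/25 + 3/25*3/5, 18/25 + 3/25*1/1) = [99/125, 21/25)
  emit 'd', narrow to [189/250, 99/125)

Answer: 189/250 99/125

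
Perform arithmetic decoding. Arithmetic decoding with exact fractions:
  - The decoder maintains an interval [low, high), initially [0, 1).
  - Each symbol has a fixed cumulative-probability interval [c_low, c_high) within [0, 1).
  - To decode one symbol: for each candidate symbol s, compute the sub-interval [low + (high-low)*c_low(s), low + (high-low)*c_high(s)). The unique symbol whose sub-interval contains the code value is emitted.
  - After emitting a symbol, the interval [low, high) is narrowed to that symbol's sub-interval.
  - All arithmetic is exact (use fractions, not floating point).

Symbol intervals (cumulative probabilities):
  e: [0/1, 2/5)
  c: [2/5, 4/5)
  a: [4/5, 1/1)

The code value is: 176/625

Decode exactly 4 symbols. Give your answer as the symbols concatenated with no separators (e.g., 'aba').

Step 1: interval [0/1, 1/1), width = 1/1 - 0/1 = 1/1
  'e': [0/1 + 1/1*0/1, 0/1 + 1/1*2/5) = [0/1, 2/5) <- contains code 176/625
  'c': [0/1 + 1/1*2/5, 0/1 + 1/1*4/5) = [2/5, 4/5)
  'a': [0/1 + 1/1*4/5, 0/1 + 1/1*1/1) = [4/5, 1/1)
  emit 'e', narrow to [0/1, 2/5)
Step 2: interval [0/1, 2/5), width = 2/5 - 0/1 = 2/5
  'e': [0/1 + 2/5*0/1, 0/1 + 2/5*2/5) = [0/1, 4/25)
  'c': [0/1 + 2/5*2/5, 0/1 + 2/5*4/5) = [4/25, 8/25) <- contains code 176/625
  'a': [0/1 + 2/5*4/5, 0/1 + 2/5*1/1) = [8/25, 2/5)
  emit 'c', narrow to [4/25, 8/25)
Step 3: interval [4/25, 8/25), width = 8/25 - 4/25 = 4/25
  'e': [4/25 + 4/25*0/1, 4/25 + 4/25*2/5) = [4/25, 28/125)
  'c': [4/25 + 4/25*2/5, 4/25 + 4/25*4/5) = [28/125, 36/125) <- contains code 176/625
  'a': [4/25 + 4/25*4/5, 4/25 + 4/25*1/1) = [36/125, 8/25)
  emit 'c', narrow to [28/125, 36/125)
Step 4: interval [28/125, 36/125), width = 36/125 - 28/125 = 8/125
  'e': [28/125 + 8/125*0/1, 28/125 + 8/125*2/5) = [28/125, 156/625)
  'c': [28/125 + 8/125*2/5, 28/125 + 8/125*4/5) = [156/625, 172/625)
  'a': [28/125 + 8/125*4/5, 28/125 + 8/125*1/1) = [172/625, 36/125) <- contains code 176/625
  emit 'a', narrow to [172/625, 36/125)

Answer: ecca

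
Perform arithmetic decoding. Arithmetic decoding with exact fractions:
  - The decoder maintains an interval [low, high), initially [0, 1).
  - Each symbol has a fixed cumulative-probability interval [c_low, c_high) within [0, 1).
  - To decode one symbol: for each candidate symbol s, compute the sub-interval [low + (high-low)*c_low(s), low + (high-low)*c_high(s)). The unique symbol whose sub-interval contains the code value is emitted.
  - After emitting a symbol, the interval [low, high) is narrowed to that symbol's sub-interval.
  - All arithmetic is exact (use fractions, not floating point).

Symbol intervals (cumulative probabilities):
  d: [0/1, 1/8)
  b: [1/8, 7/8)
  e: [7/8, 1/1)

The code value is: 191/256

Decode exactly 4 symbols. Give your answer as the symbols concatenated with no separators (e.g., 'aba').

Answer: bbeb

Derivation:
Step 1: interval [0/1, 1/1), width = 1/1 - 0/1 = 1/1
  'd': [0/1 + 1/1*0/1, 0/1 + 1/1*1/8) = [0/1, 1/8)
  'b': [0/1 + 1/1*1/8, 0/1 + 1/1*7/8) = [1/8, 7/8) <- contains code 191/256
  'e': [0/1 + 1/1*7/8, 0/1 + 1/1*1/1) = [7/8, 1/1)
  emit 'b', narrow to [1/8, 7/8)
Step 2: interval [1/8, 7/8), width = 7/8 - 1/8 = 3/4
  'd': [1/8 + 3/4*0/1, 1/8 + 3/4*1/8) = [1/8, 7/32)
  'b': [1/8 + 3/4*1/8, 1/8 + 3/4*7/8) = [7/32, 25/32) <- contains code 191/256
  'e': [1/8 + 3/4*7/8, 1/8 + 3/4*1/1) = [25/32, 7/8)
  emit 'b', narrow to [7/32, 25/32)
Step 3: interval [7/32, 25/32), width = 25/32 - 7/32 = 9/16
  'd': [7/32 + 9/16*0/1, 7/32 + 9/16*1/8) = [7/32, 37/128)
  'b': [7/32 + 9/16*1/8, 7/32 + 9/16*7/8) = [37/128, 91/128)
  'e': [7/32 + 9/16*7/8, 7/32 + 9/16*1/1) = [91/128, 25/32) <- contains code 191/256
  emit 'e', narrow to [91/128, 25/32)
Step 4: interval [91/128, 25/32), width = 25/32 - 91/128 = 9/128
  'd': [91/128 + 9/128*0/1, 91/128 + 9/128*1/8) = [91/128, 737/1024)
  'b': [91/128 + 9/128*1/8, 91/128 + 9/128*7/8) = [737/1024, 791/1024) <- contains code 191/256
  'e': [91/128 + 9/128*7/8, 91/128 + 9/128*1/1) = [791/1024, 25/32)
  emit 'b', narrow to [737/1024, 791/1024)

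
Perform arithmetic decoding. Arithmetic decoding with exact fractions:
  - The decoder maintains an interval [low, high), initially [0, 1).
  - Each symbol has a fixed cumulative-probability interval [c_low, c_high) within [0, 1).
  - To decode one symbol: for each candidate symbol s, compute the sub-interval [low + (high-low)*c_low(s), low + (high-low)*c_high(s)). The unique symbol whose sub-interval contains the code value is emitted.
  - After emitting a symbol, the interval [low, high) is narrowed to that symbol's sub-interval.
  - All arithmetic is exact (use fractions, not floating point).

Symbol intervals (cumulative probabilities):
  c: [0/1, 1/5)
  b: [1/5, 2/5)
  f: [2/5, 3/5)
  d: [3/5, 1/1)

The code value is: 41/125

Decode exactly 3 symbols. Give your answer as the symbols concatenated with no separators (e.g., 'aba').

Step 1: interval [0/1, 1/1), width = 1/1 - 0/1 = 1/1
  'c': [0/1 + 1/1*0/1, 0/1 + 1/1*1/5) = [0/1, 1/5)
  'b': [0/1 + 1/1*1/5, 0/1 + 1/1*2/5) = [1/5, 2/5) <- contains code 41/125
  'f': [0/1 + 1/1*2/5, 0/1 + 1/1*3/5) = [2/5, 3/5)
  'd': [0/1 + 1/1*3/5, 0/1 + 1/1*1/1) = [3/5, 1/1)
  emit 'b', narrow to [1/5, 2/5)
Step 2: interval [1/5, 2/5), width = 2/5 - 1/5 = 1/5
  'c': [1/5 + 1/5*0/1, 1/5 + 1/5*1/5) = [1/5, 6/25)
  'b': [1/5 + 1/5*1/5, 1/5 + 1/5*2/5) = [6/25, 7/25)
  'f': [1/5 + 1/5*2/5, 1/5 + 1/5*3/5) = [7/25, 8/25)
  'd': [1/5 + 1/5*3/5, 1/5 + 1/5*1/1) = [8/25, 2/5) <- contains code 41/125
  emit 'd', narrow to [8/25, 2/5)
Step 3: interval [8/25, 2/5), width = 2/5 - 8/25 = 2/25
  'c': [8/25 + 2/25*0/1, 8/25 + 2/25*1/5) = [8/25, 42/125) <- contains code 41/125
  'b': [8/25 + 2/25*1/5, 8/25 + 2/25*2/5) = [42/125, 44/125)
  'f': [8/25 + 2/25*2/5, 8/25 + 2/25*3/5) = [44/125, 46/125)
  'd': [8/25 + 2/25*3/5, 8/25 + 2/25*1/1) = [46/125, 2/5)
  emit 'c', narrow to [8/25, 42/125)

Answer: bdc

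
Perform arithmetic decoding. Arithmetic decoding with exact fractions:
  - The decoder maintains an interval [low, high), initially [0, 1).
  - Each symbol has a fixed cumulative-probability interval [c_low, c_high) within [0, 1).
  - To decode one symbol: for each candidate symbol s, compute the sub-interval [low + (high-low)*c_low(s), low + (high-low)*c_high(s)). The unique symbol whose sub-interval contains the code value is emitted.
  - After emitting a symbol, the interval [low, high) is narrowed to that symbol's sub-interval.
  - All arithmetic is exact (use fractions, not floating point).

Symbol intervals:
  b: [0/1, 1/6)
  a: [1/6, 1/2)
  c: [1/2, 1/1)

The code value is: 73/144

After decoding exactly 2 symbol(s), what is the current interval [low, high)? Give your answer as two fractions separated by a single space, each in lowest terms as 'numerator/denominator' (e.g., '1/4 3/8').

Answer: 1/2 7/12

Derivation:
Step 1: interval [0/1, 1/1), width = 1/1 - 0/1 = 1/1
  'b': [0/1 + 1/1*0/1, 0/1 + 1/1*1/6) = [0/1, 1/6)
  'a': [0/1 + 1/1*1/6, 0/1 + 1/1*1/2) = [1/6, 1/2)
  'c': [0/1 + 1/1*1/2, 0/1 + 1/1*1/1) = [1/2, 1/1) <- contains code 73/144
  emit 'c', narrow to [1/2, 1/1)
Step 2: interval [1/2, 1/1), width = 1/1 - 1/2 = 1/2
  'b': [1/2 + 1/2*0/1, 1/2 + 1/2*1/6) = [1/2, 7/12) <- contains code 73/144
  'a': [1/2 + 1/2*1/6, 1/2 + 1/2*1/2) = [7/12, 3/4)
  'c': [1/2 + 1/2*1/2, 1/2 + 1/2*1/1) = [3/4, 1/1)
  emit 'b', narrow to [1/2, 7/12)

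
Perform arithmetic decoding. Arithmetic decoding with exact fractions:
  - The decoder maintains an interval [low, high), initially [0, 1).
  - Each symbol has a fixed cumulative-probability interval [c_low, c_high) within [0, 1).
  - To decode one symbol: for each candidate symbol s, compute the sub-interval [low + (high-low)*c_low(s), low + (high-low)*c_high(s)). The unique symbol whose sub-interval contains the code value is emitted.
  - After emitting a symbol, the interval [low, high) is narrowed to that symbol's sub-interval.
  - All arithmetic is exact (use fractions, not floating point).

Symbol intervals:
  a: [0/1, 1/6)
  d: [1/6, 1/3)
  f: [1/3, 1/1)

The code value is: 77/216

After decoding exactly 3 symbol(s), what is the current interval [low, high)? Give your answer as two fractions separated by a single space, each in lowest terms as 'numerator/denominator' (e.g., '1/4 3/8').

Step 1: interval [0/1, 1/1), width = 1/1 - 0/1 = 1/1
  'a': [0/1 + 1/1*0/1, 0/1 + 1/1*1/6) = [0/1, 1/6)
  'd': [0/1 + 1/1*1/6, 0/1 + 1/1*1/3) = [1/6, 1/3)
  'f': [0/1 + 1/1*1/3, 0/1 + 1/1*1/1) = [1/3, 1/1) <- contains code 77/216
  emit 'f', narrow to [1/3, 1/1)
Step 2: interval [1/3, 1/1), width = 1/1 - 1/3 = 2/3
  'a': [1/3 + 2/3*0/1, 1/3 + 2/3*1/6) = [1/3, 4/9) <- contains code 77/216
  'd': [1/3 + 2/3*1/6, 1/3 + 2/3*1/3) = [4/9, 5/9)
  'f': [1/3 + 2/3*1/3, 1/3 + 2/3*1/1) = [5/9, 1/1)
  emit 'a', narrow to [1/3, 4/9)
Step 3: interval [1/3, 4/9), width = 4/9 - 1/3 = 1/9
  'a': [1/3 + 1/9*0/1, 1/3 + 1/9*1/6) = [1/3, 19/54)
  'd': [1/3 + 1/9*1/6, 1/3 + 1/9*1/3) = [19/54, 10/27) <- contains code 77/216
  'f': [1/3 + 1/9*1/3, 1/3 + 1/9*1/1) = [10/27, 4/9)
  emit 'd', narrow to [19/54, 10/27)

Answer: 19/54 10/27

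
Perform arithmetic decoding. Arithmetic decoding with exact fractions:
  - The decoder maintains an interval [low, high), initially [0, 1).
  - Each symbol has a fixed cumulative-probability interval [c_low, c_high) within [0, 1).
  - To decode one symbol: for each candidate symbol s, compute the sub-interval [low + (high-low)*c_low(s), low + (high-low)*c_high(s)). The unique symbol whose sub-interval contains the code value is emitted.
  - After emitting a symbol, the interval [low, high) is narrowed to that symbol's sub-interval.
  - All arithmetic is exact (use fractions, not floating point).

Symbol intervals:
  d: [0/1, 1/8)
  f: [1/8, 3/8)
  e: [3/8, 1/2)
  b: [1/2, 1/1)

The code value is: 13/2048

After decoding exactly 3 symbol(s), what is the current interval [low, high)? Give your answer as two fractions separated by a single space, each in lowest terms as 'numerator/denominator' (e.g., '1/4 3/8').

Step 1: interval [0/1, 1/1), width = 1/1 - 0/1 = 1/1
  'd': [0/1 + 1/1*0/1, 0/1 + 1/1*1/8) = [0/1, 1/8) <- contains code 13/2048
  'f': [0/1 + 1/1*1/8, 0/1 + 1/1*3/8) = [1/8, 3/8)
  'e': [0/1 + 1/1*3/8, 0/1 + 1/1*1/2) = [3/8, 1/2)
  'b': [0/1 + 1/1*1/2, 0/1 + 1/1*1/1) = [1/2, 1/1)
  emit 'd', narrow to [0/1, 1/8)
Step 2: interval [0/1, 1/8), width = 1/8 - 0/1 = 1/8
  'd': [0/1 + 1/8*0/1, 0/1 + 1/8*1/8) = [0/1, 1/64) <- contains code 13/2048
  'f': [0/1 + 1/8*1/8, 0/1 + 1/8*3/8) = [1/64, 3/64)
  'e': [0/1 + 1/8*3/8, 0/1 + 1/8*1/2) = [3/64, 1/16)
  'b': [0/1 + 1/8*1/2, 0/1 + 1/8*1/1) = [1/16, 1/8)
  emit 'd', narrow to [0/1, 1/64)
Step 3: interval [0/1, 1/64), width = 1/64 - 0/1 = 1/64
  'd': [0/1 + 1/64*0/1, 0/1 + 1/64*1/8) = [0/1, 1/512)
  'f': [0/1 + 1/64*1/8, 0/1 + 1/64*3/8) = [1/512, 3/512)
  'e': [0/1 + 1/64*3/8, 0/1 + 1/64*1/2) = [3/512, 1/128) <- contains code 13/2048
  'b': [0/1 + 1/64*1/2, 0/1 + 1/64*1/1) = [1/128, 1/64)
  emit 'e', narrow to [3/512, 1/128)

Answer: 3/512 1/128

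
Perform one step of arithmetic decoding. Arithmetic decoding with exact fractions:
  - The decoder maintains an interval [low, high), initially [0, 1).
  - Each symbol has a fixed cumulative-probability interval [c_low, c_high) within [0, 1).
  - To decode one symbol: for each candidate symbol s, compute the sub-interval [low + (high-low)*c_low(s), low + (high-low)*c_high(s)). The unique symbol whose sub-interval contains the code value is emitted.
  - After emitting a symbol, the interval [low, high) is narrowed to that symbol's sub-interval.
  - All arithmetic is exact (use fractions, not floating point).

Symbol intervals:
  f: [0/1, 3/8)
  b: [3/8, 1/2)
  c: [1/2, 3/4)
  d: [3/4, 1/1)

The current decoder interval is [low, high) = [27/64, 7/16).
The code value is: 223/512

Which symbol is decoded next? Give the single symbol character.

Interval width = high − low = 7/16 − 27/64 = 1/64
Scaled code = (code − low) / width = (223/512 − 27/64) / 1/64 = 7/8
  f: [0/1, 3/8) 
  b: [3/8, 1/2) 
  c: [1/2, 3/4) 
  d: [3/4, 1/1) ← scaled code falls here ✓

Answer: d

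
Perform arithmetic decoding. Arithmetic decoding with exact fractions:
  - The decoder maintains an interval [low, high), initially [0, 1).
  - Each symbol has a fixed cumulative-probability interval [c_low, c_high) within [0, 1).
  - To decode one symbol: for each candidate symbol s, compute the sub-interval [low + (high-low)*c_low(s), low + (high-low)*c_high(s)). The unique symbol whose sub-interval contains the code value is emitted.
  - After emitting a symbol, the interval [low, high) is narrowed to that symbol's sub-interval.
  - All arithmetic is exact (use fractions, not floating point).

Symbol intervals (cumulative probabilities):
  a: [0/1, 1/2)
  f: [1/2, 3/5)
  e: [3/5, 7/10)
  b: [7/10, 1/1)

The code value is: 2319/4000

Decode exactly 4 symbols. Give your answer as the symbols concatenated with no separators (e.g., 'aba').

Step 1: interval [0/1, 1/1), width = 1/1 - 0/1 = 1/1
  'a': [0/1 + 1/1*0/1, 0/1 + 1/1*1/2) = [0/1, 1/2)
  'f': [0/1 + 1/1*1/2, 0/1 + 1/1*3/5) = [1/2, 3/5) <- contains code 2319/4000
  'e': [0/1 + 1/1*3/5, 0/1 + 1/1*7/10) = [3/5, 7/10)
  'b': [0/1 + 1/1*7/10, 0/1 + 1/1*1/1) = [7/10, 1/1)
  emit 'f', narrow to [1/2, 3/5)
Step 2: interval [1/2, 3/5), width = 3/5 - 1/2 = 1/10
  'a': [1/2 + 1/10*0/1, 1/2 + 1/10*1/2) = [1/2, 11/20)
  'f': [1/2 + 1/10*1/2, 1/2 + 1/10*3/5) = [11/20, 14/25)
  'e': [1/2 + 1/10*3/5, 1/2 + 1/10*7/10) = [14/25, 57/100)
  'b': [1/2 + 1/10*7/10, 1/2 + 1/10*1/1) = [57/100, 3/5) <- contains code 2319/4000
  emit 'b', narrow to [57/100, 3/5)
Step 3: interval [57/100, 3/5), width = 3/5 - 57/100 = 3/100
  'a': [57/100 + 3/100*0/1, 57/100 + 3/100*1/2) = [57/100, 117/200) <- contains code 2319/4000
  'f': [57/100 + 3/100*1/2, 57/100 + 3/100*3/5) = [117/200, 147/250)
  'e': [57/100 + 3/100*3/5, 57/100 + 3/100*7/10) = [147/250, 591/1000)
  'b': [57/100 + 3/100*7/10, 57/100 + 3/100*1/1) = [591/1000, 3/5)
  emit 'a', narrow to [57/100, 117/200)
Step 4: interval [57/100, 117/200), width = 117/200 - 57/100 = 3/200
  'a': [57/100 + 3/200*0/1, 57/100 + 3/200*1/2) = [57/100, 231/400)
  'f': [57/100 + 3/200*1/2, 57/100 + 3/200*3/5) = [231/400, 579/1000)
  'e': [57/100 + 3/200*3/5, 57/100 + 3/200*7/10) = [579/1000, 1161/2000) <- contains code 2319/4000
  'b': [57/100 + 3/200*7/10, 57/100 + 3/200*1/1) = [1161/2000, 117/200)
  emit 'e', narrow to [579/1000, 1161/2000)

Answer: fbae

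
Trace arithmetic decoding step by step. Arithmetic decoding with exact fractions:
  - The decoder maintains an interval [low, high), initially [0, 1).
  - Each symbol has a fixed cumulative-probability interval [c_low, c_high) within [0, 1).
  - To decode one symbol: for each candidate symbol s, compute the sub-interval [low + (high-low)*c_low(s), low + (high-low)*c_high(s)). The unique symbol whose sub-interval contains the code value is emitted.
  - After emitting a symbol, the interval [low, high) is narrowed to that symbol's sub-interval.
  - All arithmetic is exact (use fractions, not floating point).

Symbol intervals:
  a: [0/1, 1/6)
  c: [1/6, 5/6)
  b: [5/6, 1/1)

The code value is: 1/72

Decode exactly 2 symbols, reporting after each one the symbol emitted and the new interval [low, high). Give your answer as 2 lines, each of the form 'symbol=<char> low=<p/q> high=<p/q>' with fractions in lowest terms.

Answer: symbol=a low=0/1 high=1/6
symbol=a low=0/1 high=1/36

Derivation:
Step 1: interval [0/1, 1/1), width = 1/1 - 0/1 = 1/1
  'a': [0/1 + 1/1*0/1, 0/1 + 1/1*1/6) = [0/1, 1/6) <- contains code 1/72
  'c': [0/1 + 1/1*1/6, 0/1 + 1/1*5/6) = [1/6, 5/6)
  'b': [0/1 + 1/1*5/6, 0/1 + 1/1*1/1) = [5/6, 1/1)
  emit 'a', narrow to [0/1, 1/6)
Step 2: interval [0/1, 1/6), width = 1/6 - 0/1 = 1/6
  'a': [0/1 + 1/6*0/1, 0/1 + 1/6*1/6) = [0/1, 1/36) <- contains code 1/72
  'c': [0/1 + 1/6*1/6, 0/1 + 1/6*5/6) = [1/36, 5/36)
  'b': [0/1 + 1/6*5/6, 0/1 + 1/6*1/1) = [5/36, 1/6)
  emit 'a', narrow to [0/1, 1/36)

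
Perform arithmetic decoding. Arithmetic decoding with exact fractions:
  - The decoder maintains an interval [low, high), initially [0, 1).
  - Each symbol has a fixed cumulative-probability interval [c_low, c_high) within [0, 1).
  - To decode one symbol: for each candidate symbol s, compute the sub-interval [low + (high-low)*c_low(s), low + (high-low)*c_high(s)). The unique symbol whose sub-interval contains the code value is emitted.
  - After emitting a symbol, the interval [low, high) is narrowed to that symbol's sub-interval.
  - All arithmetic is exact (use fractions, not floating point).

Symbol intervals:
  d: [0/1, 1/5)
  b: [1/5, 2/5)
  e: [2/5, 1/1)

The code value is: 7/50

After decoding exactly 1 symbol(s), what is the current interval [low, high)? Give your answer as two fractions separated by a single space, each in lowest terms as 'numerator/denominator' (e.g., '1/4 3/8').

Step 1: interval [0/1, 1/1), width = 1/1 - 0/1 = 1/1
  'd': [0/1 + 1/1*0/1, 0/1 + 1/1*1/5) = [0/1, 1/5) <- contains code 7/50
  'b': [0/1 + 1/1*1/5, 0/1 + 1/1*2/5) = [1/5, 2/5)
  'e': [0/1 + 1/1*2/5, 0/1 + 1/1*1/1) = [2/5, 1/1)
  emit 'd', narrow to [0/1, 1/5)

Answer: 0/1 1/5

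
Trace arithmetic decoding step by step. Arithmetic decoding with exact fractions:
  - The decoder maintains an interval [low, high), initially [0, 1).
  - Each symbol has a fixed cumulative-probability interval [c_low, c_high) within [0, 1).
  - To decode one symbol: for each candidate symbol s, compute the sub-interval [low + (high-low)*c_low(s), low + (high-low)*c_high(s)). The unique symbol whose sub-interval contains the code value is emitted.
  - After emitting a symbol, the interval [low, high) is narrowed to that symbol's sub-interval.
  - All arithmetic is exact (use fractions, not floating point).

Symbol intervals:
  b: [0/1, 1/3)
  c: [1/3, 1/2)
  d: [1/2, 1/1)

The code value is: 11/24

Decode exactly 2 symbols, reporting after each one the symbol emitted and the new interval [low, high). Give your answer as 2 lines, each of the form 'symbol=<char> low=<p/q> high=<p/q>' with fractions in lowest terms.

Step 1: interval [0/1, 1/1), width = 1/1 - 0/1 = 1/1
  'b': [0/1 + 1/1*0/1, 0/1 + 1/1*1/3) = [0/1, 1/3)
  'c': [0/1 + 1/1*1/3, 0/1 + 1/1*1/2) = [1/3, 1/2) <- contains code 11/24
  'd': [0/1 + 1/1*1/2, 0/1 + 1/1*1/1) = [1/2, 1/1)
  emit 'c', narrow to [1/3, 1/2)
Step 2: interval [1/3, 1/2), width = 1/2 - 1/3 = 1/6
  'b': [1/3 + 1/6*0/1, 1/3 + 1/6*1/3) = [1/3, 7/18)
  'c': [1/3 + 1/6*1/3, 1/3 + 1/6*1/2) = [7/18, 5/12)
  'd': [1/3 + 1/6*1/2, 1/3 + 1/6*1/1) = [5/12, 1/2) <- contains code 11/24
  emit 'd', narrow to [5/12, 1/2)

Answer: symbol=c low=1/3 high=1/2
symbol=d low=5/12 high=1/2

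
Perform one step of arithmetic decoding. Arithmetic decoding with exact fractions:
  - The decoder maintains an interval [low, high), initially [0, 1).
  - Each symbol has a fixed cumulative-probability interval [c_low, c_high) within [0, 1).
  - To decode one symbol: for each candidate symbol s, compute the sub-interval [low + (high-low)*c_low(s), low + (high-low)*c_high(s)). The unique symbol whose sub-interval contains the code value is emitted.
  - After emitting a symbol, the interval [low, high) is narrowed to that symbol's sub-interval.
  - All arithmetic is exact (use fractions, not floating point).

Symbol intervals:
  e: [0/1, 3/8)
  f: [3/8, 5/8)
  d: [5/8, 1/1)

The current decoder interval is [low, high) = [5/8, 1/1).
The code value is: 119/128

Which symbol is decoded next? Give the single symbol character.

Interval width = high − low = 1/1 − 5/8 = 3/8
Scaled code = (code − low) / width = (119/128 − 5/8) / 3/8 = 13/16
  e: [0/1, 3/8) 
  f: [3/8, 5/8) 
  d: [5/8, 1/1) ← scaled code falls here ✓

Answer: d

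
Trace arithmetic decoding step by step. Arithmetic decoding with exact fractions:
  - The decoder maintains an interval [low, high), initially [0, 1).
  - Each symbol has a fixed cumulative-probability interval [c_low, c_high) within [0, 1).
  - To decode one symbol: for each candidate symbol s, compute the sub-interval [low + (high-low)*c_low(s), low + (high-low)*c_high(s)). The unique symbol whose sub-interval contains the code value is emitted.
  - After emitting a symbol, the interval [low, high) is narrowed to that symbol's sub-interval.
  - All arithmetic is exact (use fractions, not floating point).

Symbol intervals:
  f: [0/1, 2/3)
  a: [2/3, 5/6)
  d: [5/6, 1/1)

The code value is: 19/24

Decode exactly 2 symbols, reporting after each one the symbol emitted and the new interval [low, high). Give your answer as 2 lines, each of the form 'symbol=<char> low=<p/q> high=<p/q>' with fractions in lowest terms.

Step 1: interval [0/1, 1/1), width = 1/1 - 0/1 = 1/1
  'f': [0/1 + 1/1*0/1, 0/1 + 1/1*2/3) = [0/1, 2/3)
  'a': [0/1 + 1/1*2/3, 0/1 + 1/1*5/6) = [2/3, 5/6) <- contains code 19/24
  'd': [0/1 + 1/1*5/6, 0/1 + 1/1*1/1) = [5/6, 1/1)
  emit 'a', narrow to [2/3, 5/6)
Step 2: interval [2/3, 5/6), width = 5/6 - 2/3 = 1/6
  'f': [2/3 + 1/6*0/1, 2/3 + 1/6*2/3) = [2/3, 7/9)
  'a': [2/3 + 1/6*2/3, 2/3 + 1/6*5/6) = [7/9, 29/36) <- contains code 19/24
  'd': [2/3 + 1/6*5/6, 2/3 + 1/6*1/1) = [29/36, 5/6)
  emit 'a', narrow to [7/9, 29/36)

Answer: symbol=a low=2/3 high=5/6
symbol=a low=7/9 high=29/36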